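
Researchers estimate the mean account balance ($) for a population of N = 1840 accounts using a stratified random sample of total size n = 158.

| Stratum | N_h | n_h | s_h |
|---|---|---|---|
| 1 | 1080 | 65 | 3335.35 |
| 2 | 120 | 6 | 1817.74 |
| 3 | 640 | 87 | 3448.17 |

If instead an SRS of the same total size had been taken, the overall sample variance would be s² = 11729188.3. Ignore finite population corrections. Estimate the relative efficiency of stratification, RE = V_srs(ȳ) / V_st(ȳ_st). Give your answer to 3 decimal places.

V̂(ȳ_st) = Σ W_h² s_h²/n_h, with W_h = N_h/N and N = 1840:
  stratum 1: (1080/1840)²·3335.35²/65 = 58963.2
  stratum 2: (120/1840)²·1817.74²/6 = 2342.28
  stratum 3: (640/1840)²·3448.17²/87 = 16534.2
V_st = 77839.7
V_srs = s²/n = 11729188.3/158 = 74235.4
Relative efficiency = V_srs / V_st = 74235.4/77839.7 = 0.9537

RE ≈ 0.954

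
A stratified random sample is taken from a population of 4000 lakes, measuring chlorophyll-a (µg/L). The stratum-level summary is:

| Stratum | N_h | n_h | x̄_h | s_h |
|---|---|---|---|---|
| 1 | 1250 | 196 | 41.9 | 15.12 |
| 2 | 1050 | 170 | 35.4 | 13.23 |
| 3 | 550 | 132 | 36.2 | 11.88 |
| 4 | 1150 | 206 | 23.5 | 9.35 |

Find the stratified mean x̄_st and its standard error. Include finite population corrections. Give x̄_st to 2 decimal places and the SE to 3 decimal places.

x̄_st = Σ W_h x̄_h = (1250·41.9 + 1050·35.4 + 550·36.2 + 1150·23.5)/4000 = 34.12000
V̂(x̄_st) = Σ W_h² (1 − n_h/N_h) s_h²/n_h, with W_h = N_h/N and N = 4000:
  stratum 1: (1250/4000)²·(1 − 196/1250)·15.12²/196 = 0.0960457
  stratum 2: (1050/4000)²·(1 − 170/1050)·13.23²/170 = 0.0594597
  stratum 3: (550/4000)²·(1 − 132/550)·11.88²/132 = 0.0153631
  stratum 4: (1150/4000)²·(1 − 206/1150)·9.35²/206 = 0.0287943
V̂(x̄_st) = 0.199663
SE(x̄_st) = √0.199663 = 0.446836

x̄_st ≈ 34.12, SE ≈ 0.447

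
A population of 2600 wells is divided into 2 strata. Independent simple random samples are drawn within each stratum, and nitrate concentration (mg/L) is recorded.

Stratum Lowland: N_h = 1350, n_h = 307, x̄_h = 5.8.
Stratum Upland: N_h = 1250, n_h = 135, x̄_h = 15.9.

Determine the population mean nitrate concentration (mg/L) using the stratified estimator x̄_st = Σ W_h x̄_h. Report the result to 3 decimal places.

x̄_st ≈ 10.656

N = Σ N_h = 2600. Stratum weights W_h = N_h/N.
x̄_st = (1350·5.8 + 1250·15.9) / 2600 = 10.65577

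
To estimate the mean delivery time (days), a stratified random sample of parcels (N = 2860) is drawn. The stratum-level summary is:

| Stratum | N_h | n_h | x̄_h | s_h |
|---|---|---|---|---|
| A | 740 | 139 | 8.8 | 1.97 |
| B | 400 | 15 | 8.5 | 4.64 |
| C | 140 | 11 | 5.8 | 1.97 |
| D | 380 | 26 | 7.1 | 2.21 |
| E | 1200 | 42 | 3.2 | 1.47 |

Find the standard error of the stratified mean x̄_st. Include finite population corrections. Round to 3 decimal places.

V̂(x̄_st) = Σ W_h² (1 − n_h/N_h) s_h²/n_h, with W_h = N_h/N and N = 2860:
  stratum A: (740/2860)²·(1 − 139/740)·1.97²/139 = 0.00151807
  stratum B: (400/2860)²·(1 − 15/400)·4.64²/15 = 0.027023
  stratum C: (140/2860)²·(1 − 11/140)·1.97²/11 = 0.000778978
  stratum D: (380/2860)²·(1 − 26/380)·2.21²/26 = 0.00308934
  stratum E: (1200/2860)²·(1 − 42/1200)·1.47²/42 = 0.00874064
V̂(x̄_st) = 0.04115
SE(x̄_st) = √0.04115 = 0.202855

SE(x̄_st) ≈ 0.203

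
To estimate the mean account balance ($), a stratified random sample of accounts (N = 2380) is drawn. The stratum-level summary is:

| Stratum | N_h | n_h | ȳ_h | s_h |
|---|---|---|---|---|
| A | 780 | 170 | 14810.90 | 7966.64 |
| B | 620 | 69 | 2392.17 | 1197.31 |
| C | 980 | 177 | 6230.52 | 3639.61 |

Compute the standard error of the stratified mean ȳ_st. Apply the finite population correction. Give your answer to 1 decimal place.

V̂(ȳ_st) = Σ W_h² (1 − n_h/N_h) s_h²/n_h, with W_h = N_h/N and N = 2380:
  stratum A: (780/2380)²·(1 − 170/780)·7966.64²/170 = 31359.7
  stratum B: (620/2380)²·(1 − 69/620)·1197.31²/69 = 1253.01
  stratum C: (980/2380)²·(1 − 177/980)·3639.61²/177 = 10397.4
V̂(ȳ_st) = 43010.1
SE(ȳ_st) = √43010.1 = 207.389

SE(ȳ_st) ≈ 207.4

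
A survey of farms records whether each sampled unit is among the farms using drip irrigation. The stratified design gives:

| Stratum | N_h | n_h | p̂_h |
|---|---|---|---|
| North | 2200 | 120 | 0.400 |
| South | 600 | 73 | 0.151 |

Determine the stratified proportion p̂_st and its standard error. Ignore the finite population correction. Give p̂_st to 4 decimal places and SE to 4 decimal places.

N = 2800; stratum weights W_h = N_h/N.
p̂_st = Σ W_h p̂_h = (2200·0.400 + 600·0.151)/2800 = 0.34664
V̂(p̂_st) = Σ W_h² p̂_h(1−p̂_h)/(n_h−1):
  stratum North: (2200/2800)²·0.400·0.600/119 = 0.00124507
  stratum South: (600/2800)²·0.151·0.849/72 = 8.17596e-05
V̂(p̂_st) = 0.00132683; SE = √V̂ = 0.0364257

p̂_st ≈ 0.3466, SE ≈ 0.0364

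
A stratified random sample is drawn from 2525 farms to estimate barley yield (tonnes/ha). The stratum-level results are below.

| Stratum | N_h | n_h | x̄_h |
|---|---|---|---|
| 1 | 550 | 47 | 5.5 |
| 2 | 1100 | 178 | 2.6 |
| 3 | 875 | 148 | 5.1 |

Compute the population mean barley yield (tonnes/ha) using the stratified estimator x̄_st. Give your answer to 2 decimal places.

x̄_st ≈ 4.10

N = Σ N_h = 2525. Stratum weights W_h = N_h/N.
x̄_st = (550·5.5 + 1100·2.6 + 875·5.1) / 2525 = 4.0980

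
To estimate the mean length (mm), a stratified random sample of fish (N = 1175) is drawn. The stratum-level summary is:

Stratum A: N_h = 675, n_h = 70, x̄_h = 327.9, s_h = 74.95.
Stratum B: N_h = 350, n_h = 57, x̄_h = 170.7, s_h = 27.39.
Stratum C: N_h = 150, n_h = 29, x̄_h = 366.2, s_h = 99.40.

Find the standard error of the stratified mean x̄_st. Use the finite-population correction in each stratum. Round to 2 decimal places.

V̂(x̄_st) = Σ W_h² (1 − n_h/N_h) s_h²/n_h, with W_h = N_h/N and N = 1175:
  stratum A: (675/1175)²·(1 − 70/675)·74.95²/70 = 23.7372
  stratum B: (350/1175)²·(1 − 57/350)·27.39²/57 = 0.977618
  stratum C: (150/1175)²·(1 − 29/150)·99.40²/29 = 4.47894
V̂(x̄_st) = 29.1937
SE(x̄_st) = √29.1937 = 5.40312

SE(x̄_st) ≈ 5.40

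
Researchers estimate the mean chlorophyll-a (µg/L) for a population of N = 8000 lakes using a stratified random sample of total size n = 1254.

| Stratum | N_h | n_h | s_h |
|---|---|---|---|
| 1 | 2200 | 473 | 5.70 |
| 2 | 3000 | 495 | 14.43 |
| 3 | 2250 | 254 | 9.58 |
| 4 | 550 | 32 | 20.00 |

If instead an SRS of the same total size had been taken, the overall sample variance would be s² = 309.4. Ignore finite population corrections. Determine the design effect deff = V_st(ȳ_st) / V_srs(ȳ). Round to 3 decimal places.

deff ≈ 0.616

V̂(ȳ_st) = Σ W_h² s_h²/n_h, with W_h = N_h/N and N = 8000:
  stratum 1: (2200/8000)²·5.70²/473 = 0.00519462
  stratum 2: (3000/8000)²·14.43²/495 = 0.0591548
  stratum 3: (2250/8000)²·9.58²/254 = 0.0285813
  stratum 4: (550/8000)²·20.00²/32 = 0.059082
V_st = 0.152013
V_srs = s²/n = 309.4/1254 = 0.24673
deff = V_st / V_srs = 0.152013/0.24673 = 0.6161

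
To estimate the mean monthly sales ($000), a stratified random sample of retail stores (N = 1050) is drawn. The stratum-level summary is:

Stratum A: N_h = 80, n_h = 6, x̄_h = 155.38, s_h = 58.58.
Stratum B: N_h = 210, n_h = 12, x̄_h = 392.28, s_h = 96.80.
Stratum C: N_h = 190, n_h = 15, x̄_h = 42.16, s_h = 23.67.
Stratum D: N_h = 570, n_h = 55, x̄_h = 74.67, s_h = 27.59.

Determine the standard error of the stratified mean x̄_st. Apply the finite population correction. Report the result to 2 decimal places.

V̂(x̄_st) = Σ W_h² (1 − n_h/N_h) s_h²/n_h, with W_h = N_h/N and N = 1050:
  stratum A: (80/1050)²·(1 − 6/80)·58.58²/6 = 3.07108
  stratum B: (210/1050)²·(1 − 12/210)·96.80²/12 = 29.4493
  stratum C: (190/1050)²·(1 − 15/190)·23.67²/15 = 1.12647
  stratum D: (570/1050)²·(1 − 55/570)·27.59²/55 = 3.68506
V̂(x̄_st) = 37.3319
SE(x̄_st) = √37.3319 = 6.10999

SE(x̄_st) ≈ 6.11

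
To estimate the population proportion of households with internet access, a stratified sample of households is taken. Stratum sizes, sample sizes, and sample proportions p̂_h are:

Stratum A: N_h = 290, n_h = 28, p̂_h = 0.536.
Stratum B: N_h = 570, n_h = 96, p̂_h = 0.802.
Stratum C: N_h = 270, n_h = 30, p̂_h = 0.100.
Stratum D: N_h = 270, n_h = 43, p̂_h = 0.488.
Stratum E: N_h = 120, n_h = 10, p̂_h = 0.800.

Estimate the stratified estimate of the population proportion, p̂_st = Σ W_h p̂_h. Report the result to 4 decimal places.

N = 1520; stratum weights W_h = N_h/N.
p̂_st = Σ W_h p̂_h = (290·0.536 + 570·0.802 + 270·0.100 + 270·0.488 + 120·0.800)/1520 = 0.57062

p̂_st ≈ 0.5706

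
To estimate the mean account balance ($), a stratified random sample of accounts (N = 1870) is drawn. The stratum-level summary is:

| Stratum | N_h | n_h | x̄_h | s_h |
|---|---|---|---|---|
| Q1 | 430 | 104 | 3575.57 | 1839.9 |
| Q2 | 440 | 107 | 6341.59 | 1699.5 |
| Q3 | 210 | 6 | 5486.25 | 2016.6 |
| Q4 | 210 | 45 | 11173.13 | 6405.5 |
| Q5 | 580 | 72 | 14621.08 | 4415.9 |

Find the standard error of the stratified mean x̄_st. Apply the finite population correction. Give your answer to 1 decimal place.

SE(x̄_st) ≈ 206.4

V̂(x̄_st) = Σ W_h² (1 − n_h/N_h) s_h²/n_h, with W_h = N_h/N and N = 1870:
  stratum Q1: (430/1870)²·(1 − 104/430)·1839.9²/104 = 1304.84
  stratum Q2: (440/1870)²·(1 − 107/440)·1699.5²/107 = 1131.03
  stratum Q3: (210/1870)²·(1 − 6/210)·2016.6²/6 = 8303.37
  stratum Q4: (210/1870)²·(1 − 45/210)·6405.5²/45 = 9034.7
  stratum Q5: (580/1870)²·(1 − 72/580)·4415.9²/72 = 22819.9
V̂(x̄_st) = 42593.9
SE(x̄_st) = √42593.9 = 206.383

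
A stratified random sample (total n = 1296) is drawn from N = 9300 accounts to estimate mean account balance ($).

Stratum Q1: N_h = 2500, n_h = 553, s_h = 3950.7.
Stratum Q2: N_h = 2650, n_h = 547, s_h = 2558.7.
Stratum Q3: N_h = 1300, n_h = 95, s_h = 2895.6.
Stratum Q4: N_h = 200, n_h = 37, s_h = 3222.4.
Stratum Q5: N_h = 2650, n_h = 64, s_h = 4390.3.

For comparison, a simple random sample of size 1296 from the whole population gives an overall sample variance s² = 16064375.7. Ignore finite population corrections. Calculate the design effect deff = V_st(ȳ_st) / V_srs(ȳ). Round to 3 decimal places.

deff ≈ 2.365

V̂(ȳ_st) = Σ W_h² s_h²/n_h, with W_h = N_h/N and N = 9300:
  stratum Q1: (2500/9300)²·3950.7²/553 = 2039.56
  stratum Q2: (2650/9300)²·2558.7²/547 = 971.801
  stratum Q3: (1300/9300)²·2895.6²/95 = 1724.54
  stratum Q4: (200/9300)²·3222.4²/37 = 129.793
  stratum Q5: (2650/9300)²·4390.3²/64 = 24453.1
V_st = 29318.8
V_srs = s²/n = 16064375.7/1296 = 12395.4
deff = V_st / V_srs = 29318.8/12395.4 = 2.3653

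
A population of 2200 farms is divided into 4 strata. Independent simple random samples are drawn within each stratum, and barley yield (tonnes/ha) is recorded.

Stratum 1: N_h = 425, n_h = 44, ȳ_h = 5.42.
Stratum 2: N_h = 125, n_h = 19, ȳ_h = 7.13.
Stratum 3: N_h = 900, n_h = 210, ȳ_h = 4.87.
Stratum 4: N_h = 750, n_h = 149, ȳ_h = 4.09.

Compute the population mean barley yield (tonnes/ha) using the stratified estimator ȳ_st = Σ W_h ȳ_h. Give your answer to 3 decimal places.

ȳ_st ≈ 4.839

N = Σ N_h = 2200. Stratum weights W_h = N_h/N.
ȳ_st = (425·5.42 + 125·7.13 + 900·4.87 + 750·4.09) / 2200 = 4.83875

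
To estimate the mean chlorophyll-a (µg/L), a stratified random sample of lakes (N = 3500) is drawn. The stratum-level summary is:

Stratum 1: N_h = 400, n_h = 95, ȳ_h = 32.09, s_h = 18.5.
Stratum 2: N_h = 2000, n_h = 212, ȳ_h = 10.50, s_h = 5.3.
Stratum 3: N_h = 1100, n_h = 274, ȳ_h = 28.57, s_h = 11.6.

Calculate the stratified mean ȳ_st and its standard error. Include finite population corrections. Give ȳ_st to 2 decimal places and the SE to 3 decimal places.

ȳ_st = Σ W_h ȳ_h = (400·32.09 + 2000·10.50 + 1100·28.57)/3500 = 18.64657
V̂(ȳ_st) = Σ W_h² (1 − n_h/N_h) s_h²/n_h, with W_h = N_h/N and N = 3500:
  stratum 1: (400/3500)²·(1 − 95/400)·18.5²/95 = 0.0358793
  stratum 2: (2000/3500)²·(1 − 212/2000)·5.3²/212 = 0.0386792
  stratum 3: (1100/3500)²·(1 − 274/1100)·11.6²/274 = 0.0364252
V̂(ȳ_st) = 0.110984
SE(ȳ_st) = √0.110984 = 0.333142

ȳ_st ≈ 18.65, SE ≈ 0.333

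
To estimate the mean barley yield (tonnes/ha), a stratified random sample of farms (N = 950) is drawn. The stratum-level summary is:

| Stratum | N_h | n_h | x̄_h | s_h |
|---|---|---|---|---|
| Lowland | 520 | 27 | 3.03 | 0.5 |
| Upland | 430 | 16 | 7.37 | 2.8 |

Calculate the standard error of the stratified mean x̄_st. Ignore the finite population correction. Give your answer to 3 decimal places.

V̂(x̄_st) = Σ W_h² s_h²/n_h, with W_h = N_h/N and N = 950:
  stratum Lowland: (520/950)²·0.5²/27 = 0.00277419
  stratum Upland: (430/950)²·2.8²/16 = 0.100389
V̂(x̄_st) = 0.103163
SE(x̄_st) = √0.103163 = 0.32119

SE(x̄_st) ≈ 0.321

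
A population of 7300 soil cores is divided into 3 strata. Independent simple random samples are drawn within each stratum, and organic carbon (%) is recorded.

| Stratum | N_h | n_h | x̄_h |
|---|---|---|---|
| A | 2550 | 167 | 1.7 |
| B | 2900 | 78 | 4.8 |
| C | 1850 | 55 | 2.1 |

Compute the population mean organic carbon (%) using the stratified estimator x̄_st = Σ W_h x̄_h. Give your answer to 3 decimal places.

N = Σ N_h = 7300. Stratum weights W_h = N_h/N.
x̄_st = (2550·1.7 + 2900·4.8 + 1850·2.1) / 7300 = 3.03288

x̄_st ≈ 3.033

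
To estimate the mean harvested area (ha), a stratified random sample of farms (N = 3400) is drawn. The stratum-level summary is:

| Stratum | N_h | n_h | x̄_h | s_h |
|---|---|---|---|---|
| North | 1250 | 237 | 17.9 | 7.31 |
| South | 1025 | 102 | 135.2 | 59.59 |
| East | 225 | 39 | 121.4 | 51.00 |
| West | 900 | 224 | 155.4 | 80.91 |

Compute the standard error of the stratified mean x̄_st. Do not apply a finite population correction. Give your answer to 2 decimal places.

SE(x̄_st) ≈ 2.35

V̂(x̄_st) = Σ W_h² s_h²/n_h, with W_h = N_h/N and N = 3400:
  stratum North: (1250/3400)²·7.31²/237 = 0.0304753
  stratum South: (1025/3400)²·59.59²/102 = 3.164
  stratum East: (225/3400)²·51.00²/39 = 0.292067
  stratum West: (900/3400)²·80.91²/224 = 2.04778
V̂(x̄_st) = 5.53432
SE(x̄_st) = √5.53432 = 2.35251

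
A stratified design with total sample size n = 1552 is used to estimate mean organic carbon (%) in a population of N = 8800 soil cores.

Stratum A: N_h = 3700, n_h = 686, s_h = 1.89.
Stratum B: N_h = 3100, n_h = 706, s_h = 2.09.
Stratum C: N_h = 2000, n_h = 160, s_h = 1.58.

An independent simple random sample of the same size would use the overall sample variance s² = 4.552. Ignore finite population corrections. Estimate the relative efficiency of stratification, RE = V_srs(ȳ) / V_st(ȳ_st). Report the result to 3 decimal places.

V̂(ȳ_st) = Σ W_h² s_h²/n_h, with W_h = N_h/N and N = 8800:
  stratum A: (3700/8800)²·1.89²/686 = 0.000920529
  stratum B: (3100/8800)²·2.09²/706 = 0.000767796
  stratum C: (2000/8800)²·1.58²/160 = 0.000805914
V_st = 0.00249424
V_srs = s²/n = 4.552/1552 = 0.00293299
Relative efficiency = V_srs / V_st = 0.00293299/0.00249424 = 1.1759

RE ≈ 1.176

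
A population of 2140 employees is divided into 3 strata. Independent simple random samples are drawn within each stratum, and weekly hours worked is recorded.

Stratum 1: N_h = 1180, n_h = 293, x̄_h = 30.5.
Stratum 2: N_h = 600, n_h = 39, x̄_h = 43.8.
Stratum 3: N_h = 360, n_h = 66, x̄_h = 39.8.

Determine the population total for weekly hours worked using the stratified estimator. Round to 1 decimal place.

τ̂_st ≈ 76598.0

τ̂_st = Σ N_h x̄_h = 1180·30.5 + 600·43.8 + 360·39.8 = 76598.0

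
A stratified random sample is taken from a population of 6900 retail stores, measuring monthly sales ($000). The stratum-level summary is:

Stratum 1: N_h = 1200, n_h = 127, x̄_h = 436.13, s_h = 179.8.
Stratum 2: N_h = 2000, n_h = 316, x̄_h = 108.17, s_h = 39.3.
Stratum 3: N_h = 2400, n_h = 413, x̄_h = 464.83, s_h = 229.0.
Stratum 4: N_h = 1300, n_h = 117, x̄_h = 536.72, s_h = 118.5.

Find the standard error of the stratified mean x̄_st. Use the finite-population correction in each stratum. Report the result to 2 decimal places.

SE(x̄_st) ≈ 4.88

V̂(x̄_st) = Σ W_h² (1 − n_h/N_h) s_h²/n_h, with W_h = N_h/N and N = 6900:
  stratum 1: (1200/6900)²·(1 − 127/1200)·179.8²/127 = 6.88428
  stratum 2: (2000/6900)²·(1 − 316/2000)·39.3²/316 = 0.345758
  stratum 3: (2400/6900)²·(1 − 413/2400)·229.0²/413 = 12.7184
  stratum 4: (1300/6900)²·(1 − 117/1300)·118.5²/117 = 3.87687
V̂(x̄_st) = 23.8253
SE(x̄_st) = √23.8253 = 4.88111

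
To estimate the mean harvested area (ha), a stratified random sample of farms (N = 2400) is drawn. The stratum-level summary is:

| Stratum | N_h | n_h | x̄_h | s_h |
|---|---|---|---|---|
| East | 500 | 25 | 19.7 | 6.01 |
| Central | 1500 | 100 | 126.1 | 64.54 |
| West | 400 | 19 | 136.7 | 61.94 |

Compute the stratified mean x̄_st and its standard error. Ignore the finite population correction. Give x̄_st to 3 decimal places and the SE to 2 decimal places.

x̄_st = Σ W_h x̄_h = (500·19.7 + 1500·126.1 + 400·136.7)/2400 = 105.70000
V̂(x̄_st) = Σ W_h² s_h²/n_h, with W_h = N_h/N and N = 2400:
  stratum East: (500/2400)²·6.01²/25 = 0.0627085
  stratum Central: (1500/2400)²·64.54²/100 = 16.2711
  stratum West: (400/2400)²·61.94²/19 = 5.60901
V̂(x̄_st) = 21.9429
SE(x̄_st) = √21.9429 = 4.68432

x̄_st ≈ 105.700, SE ≈ 4.68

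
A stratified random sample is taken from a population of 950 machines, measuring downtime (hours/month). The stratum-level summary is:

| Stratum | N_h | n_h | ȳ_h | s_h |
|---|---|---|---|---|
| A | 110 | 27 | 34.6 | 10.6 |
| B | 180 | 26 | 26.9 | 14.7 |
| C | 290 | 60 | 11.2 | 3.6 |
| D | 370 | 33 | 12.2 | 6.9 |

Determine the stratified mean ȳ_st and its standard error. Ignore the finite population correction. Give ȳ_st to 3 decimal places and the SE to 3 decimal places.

ȳ_st ≈ 17.274, SE ≈ 0.770

ȳ_st = Σ W_h ȳ_h = (110·34.6 + 180·26.9 + 290·11.2 + 370·12.2)/950 = 17.27368
V̂(ȳ_st) = Σ W_h² s_h²/n_h, with W_h = N_h/N and N = 950:
  stratum A: (110/950)²·10.6²/27 = 0.0557938
  stratum B: (180/950)²·14.7²/26 = 0.298373
  stratum C: (290/950)²·3.6²/60 = 0.0201281
  stratum D: (370/950)²·6.9²/33 = 0.218847
V̂(ȳ_st) = 0.593142
SE(ȳ_st) = √0.593142 = 0.770157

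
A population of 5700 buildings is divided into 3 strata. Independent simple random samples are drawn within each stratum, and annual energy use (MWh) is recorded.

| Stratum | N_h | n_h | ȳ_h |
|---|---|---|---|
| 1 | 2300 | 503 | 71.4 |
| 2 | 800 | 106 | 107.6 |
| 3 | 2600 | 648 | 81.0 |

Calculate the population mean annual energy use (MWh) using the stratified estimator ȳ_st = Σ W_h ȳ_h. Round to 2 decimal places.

N = Σ N_h = 5700. Stratum weights W_h = N_h/N.
ȳ_st = (2300·71.4 + 800·107.6 + 2600·81.0) / 5700 = 80.8596

ȳ_st ≈ 80.86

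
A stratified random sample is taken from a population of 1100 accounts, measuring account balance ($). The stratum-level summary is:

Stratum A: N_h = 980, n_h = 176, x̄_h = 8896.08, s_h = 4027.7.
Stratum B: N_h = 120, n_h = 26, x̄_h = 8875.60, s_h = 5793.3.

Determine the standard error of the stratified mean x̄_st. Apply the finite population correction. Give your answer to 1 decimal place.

SE(x̄_st) ≈ 268.4

V̂(x̄_st) = Σ W_h² (1 − n_h/N_h) s_h²/n_h, with W_h = N_h/N and N = 1100:
  stratum A: (980/1100)²·(1 − 176/980)·4027.7²/176 = 60020.3
  stratum B: (120/1100)²·(1 − 26/120)·5793.3²/26 = 12033.8
V̂(x̄_st) = 72054.1
SE(x̄_st) = √72054.1 = 268.429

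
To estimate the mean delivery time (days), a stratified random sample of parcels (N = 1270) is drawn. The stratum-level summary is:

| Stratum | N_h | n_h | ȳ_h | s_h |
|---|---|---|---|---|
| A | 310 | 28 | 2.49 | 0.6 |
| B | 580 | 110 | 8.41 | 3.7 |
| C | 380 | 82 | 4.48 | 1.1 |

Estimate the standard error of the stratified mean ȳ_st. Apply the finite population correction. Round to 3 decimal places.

SE(ȳ_st) ≈ 0.151

V̂(ȳ_st) = Σ W_h² (1 − n_h/N_h) s_h²/n_h, with W_h = N_h/N and N = 1270:
  stratum A: (310/1270)²·(1 − 28/310)·0.6²/28 = 0.000696864
  stratum B: (580/1270)²·(1 − 110/580)·3.7²/110 = 0.0210344
  stratum C: (380/1270)²·(1 − 82/380)·1.1²/82 = 0.00103601
V̂(ȳ_st) = 0.0227672
SE(ȳ_st) = √0.0227672 = 0.150888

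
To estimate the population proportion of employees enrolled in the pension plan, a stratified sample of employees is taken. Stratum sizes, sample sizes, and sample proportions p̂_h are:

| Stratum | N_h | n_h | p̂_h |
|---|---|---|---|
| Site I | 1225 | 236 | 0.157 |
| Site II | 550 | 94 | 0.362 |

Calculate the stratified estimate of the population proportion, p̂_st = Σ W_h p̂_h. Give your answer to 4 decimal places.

N = 1775; stratum weights W_h = N_h/N.
p̂_st = Σ W_h p̂_h = (1225·0.157 + 550·0.362)/1775 = 0.22052

p̂_st ≈ 0.2205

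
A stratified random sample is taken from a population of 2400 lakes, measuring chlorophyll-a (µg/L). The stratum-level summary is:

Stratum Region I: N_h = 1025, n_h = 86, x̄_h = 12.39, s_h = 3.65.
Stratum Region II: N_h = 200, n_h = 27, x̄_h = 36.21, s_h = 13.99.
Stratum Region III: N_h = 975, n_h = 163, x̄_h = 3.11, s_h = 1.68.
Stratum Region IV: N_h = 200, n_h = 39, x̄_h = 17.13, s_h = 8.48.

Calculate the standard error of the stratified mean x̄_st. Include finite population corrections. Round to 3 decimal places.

V̂(x̄_st) = Σ W_h² (1 − n_h/N_h) s_h²/n_h, with W_h = N_h/N and N = 2400:
  stratum Region I: (1025/2400)²·(1 − 86/1025)·3.65²/86 = 0.0258854
  stratum Region II: (200/2400)²·(1 − 27/200)·13.99²/27 = 0.0435437
  stratum Region III: (975/2400)²·(1 − 163/975)·1.68²/163 = 0.00237996
  stratum Region IV: (200/2400)²·(1 − 39/200)·8.48²/39 = 0.0103077
V̂(x̄_st) = 0.0821167
SE(x̄_st) = √0.0821167 = 0.28656

SE(x̄_st) ≈ 0.287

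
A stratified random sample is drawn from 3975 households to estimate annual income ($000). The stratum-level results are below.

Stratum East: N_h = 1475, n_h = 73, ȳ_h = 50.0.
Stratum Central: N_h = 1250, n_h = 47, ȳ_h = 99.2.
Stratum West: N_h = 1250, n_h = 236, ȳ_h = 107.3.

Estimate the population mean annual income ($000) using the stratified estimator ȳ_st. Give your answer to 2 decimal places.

N = Σ N_h = 3975. Stratum weights W_h = N_h/N.
ȳ_st = (1475·50.0 + 1250·99.2 + 1250·107.3) / 3975 = 83.4906

ȳ_st ≈ 83.49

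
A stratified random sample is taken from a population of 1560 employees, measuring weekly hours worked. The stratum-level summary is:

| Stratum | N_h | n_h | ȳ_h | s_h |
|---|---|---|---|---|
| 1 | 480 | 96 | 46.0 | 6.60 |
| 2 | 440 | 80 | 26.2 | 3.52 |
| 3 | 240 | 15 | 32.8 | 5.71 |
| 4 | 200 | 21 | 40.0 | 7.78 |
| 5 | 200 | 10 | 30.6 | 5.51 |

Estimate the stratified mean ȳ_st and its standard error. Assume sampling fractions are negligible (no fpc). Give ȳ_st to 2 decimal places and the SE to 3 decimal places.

ȳ_st ≈ 35.64, SE ≈ 0.452

ȳ_st = Σ W_h ȳ_h = (480·46.0 + 440·26.2 + 240·32.8 + 200·40.0 + 200·30.6)/1560 = 35.64103
V̂(ȳ_st) = Σ W_h² s_h²/n_h, with W_h = N_h/N and N = 1560:
  stratum 1: (480/1560)²·6.60²/96 = 0.0429586
  stratum 2: (440/1560)²·3.52²/80 = 0.0123212
  stratum 3: (240/1560)²·5.71²/15 = 0.0514463
  stratum 4: (200/1560)²·7.78²/21 = 0.0473752
  stratum 5: (200/1560)²·5.51²/10 = 0.0499015
V̂(ȳ_st) = 0.204003
SE(ȳ_st) = √0.204003 = 0.451667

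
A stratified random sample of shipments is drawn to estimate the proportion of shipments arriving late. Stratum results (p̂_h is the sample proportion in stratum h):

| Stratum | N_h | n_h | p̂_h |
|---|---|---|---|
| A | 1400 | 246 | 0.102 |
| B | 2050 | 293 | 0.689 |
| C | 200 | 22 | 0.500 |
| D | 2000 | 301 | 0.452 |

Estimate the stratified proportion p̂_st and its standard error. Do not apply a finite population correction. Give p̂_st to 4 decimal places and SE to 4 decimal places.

N = 5650; stratum weights W_h = N_h/N.
p̂_st = Σ W_h p̂_h = (1400·0.102 + 2050·0.689 + 200·0.500 + 2000·0.452)/5650 = 0.45296
V̂(p̂_st) = Σ W_h² p̂_h(1−p̂_h)/(n_h−1):
  stratum A: (1400/5650)²·0.102·0.898/245 = 2.29546e-05
  stratum B: (2050/5650)²·0.689·0.311/292 = 9.66068e-05
  stratum C: (200/5650)²·0.500·0.500/21 = 1.49171e-05
  stratum D: (2000/5650)²·0.452·0.548/300 = 0.000103457
V̂(p̂_st) = 0.000237936; SE = √V̂ = 0.0154252

p̂_st ≈ 0.4530, SE ≈ 0.0154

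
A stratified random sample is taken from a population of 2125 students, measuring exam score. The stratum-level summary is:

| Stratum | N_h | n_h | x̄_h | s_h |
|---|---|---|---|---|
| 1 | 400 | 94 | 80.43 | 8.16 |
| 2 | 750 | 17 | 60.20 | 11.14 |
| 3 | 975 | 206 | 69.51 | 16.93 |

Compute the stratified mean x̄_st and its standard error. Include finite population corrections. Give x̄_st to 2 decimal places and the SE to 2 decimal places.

x̄_st = Σ W_h x̄_h = (400·80.43 + 750·60.20 + 975·69.51)/2125 = 68.27965
V̂(x̄_st) = Σ W_h² (1 − n_h/N_h) s_h²/n_h, with W_h = N_h/N and N = 2125:
  stratum 1: (400/2125)²·(1 − 94/400)·8.16²/94 = 0.0192007
  stratum 2: (750/2125)²·(1 − 17/750)·11.14²/17 = 0.888728
  stratum 3: (975/2125)²·(1 − 206/975)·16.93²/206 = 0.231025
V̂(x̄_st) = 1.13895
SE(x̄_st) = √1.13895 = 1.06722

x̄_st ≈ 68.28, SE ≈ 1.07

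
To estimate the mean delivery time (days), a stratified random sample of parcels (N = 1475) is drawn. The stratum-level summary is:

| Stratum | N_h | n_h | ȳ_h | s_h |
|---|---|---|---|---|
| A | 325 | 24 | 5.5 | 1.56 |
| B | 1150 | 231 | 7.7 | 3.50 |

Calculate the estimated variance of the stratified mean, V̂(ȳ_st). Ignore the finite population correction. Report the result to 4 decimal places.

V̂(ȳ_st) = Σ W_h² s_h²/n_h, with W_h = N_h/N and N = 1475:
  stratum A: (325/1475)²·1.56²/24 = 0.0049229
  stratum B: (1150/1475)²·3.50²/231 = 0.0322356
V̂(ȳ_st) = 0.0371585

V̂(ȳ_st) ≈ 0.0372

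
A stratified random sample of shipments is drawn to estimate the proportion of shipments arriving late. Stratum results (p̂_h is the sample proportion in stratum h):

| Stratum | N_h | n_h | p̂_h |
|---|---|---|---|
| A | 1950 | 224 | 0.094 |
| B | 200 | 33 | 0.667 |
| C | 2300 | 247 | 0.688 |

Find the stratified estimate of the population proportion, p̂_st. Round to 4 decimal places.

p̂_st ≈ 0.4268

N = 4450; stratum weights W_h = N_h/N.
p̂_st = Σ W_h p̂_h = (1950·0.094 + 200·0.667 + 2300·0.688)/4450 = 0.42676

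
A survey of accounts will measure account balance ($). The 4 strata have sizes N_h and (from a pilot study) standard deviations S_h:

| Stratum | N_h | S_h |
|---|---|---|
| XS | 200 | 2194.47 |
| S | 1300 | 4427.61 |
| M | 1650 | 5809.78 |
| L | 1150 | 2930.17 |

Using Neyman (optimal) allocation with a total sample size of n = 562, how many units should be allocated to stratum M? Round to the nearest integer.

281

Neyman allocation: n_h = n · N_h S_h / Σ N_i S_i, with n = 562.
  stratum XS: N_h·S_h = 200·2194.47 = 438894.00
  stratum S: N_h·S_h = 1300·4427.61 = 5755893.00
  stratum M: N_h·S_h = 1650·5809.78 = 9586137.00
  stratum L: N_h·S_h = 1150·2930.17 = 3369695.50
Σ N_h S_h = 19150619.50
n for stratum M = 562·9586137.00/19150619.50 = 281.318 → 281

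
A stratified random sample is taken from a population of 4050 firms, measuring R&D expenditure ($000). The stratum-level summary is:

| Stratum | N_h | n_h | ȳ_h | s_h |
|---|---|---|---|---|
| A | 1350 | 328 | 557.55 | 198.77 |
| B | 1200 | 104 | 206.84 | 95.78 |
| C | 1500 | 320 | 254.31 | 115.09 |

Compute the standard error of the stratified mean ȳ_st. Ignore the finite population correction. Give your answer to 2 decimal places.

SE(ȳ_st) ≈ 5.18

V̂(ȳ_st) = Σ W_h² s_h²/n_h, with W_h = N_h/N and N = 4050:
  stratum A: (1350/4050)²·198.77²/328 = 13.384
  stratum B: (1200/4050)²·95.78²/104 = 7.74406
  stratum C: (1500/4050)²·115.09²/320 = 5.67803
V̂(ȳ_st) = 26.8061
SE(ȳ_st) = √26.8061 = 5.17746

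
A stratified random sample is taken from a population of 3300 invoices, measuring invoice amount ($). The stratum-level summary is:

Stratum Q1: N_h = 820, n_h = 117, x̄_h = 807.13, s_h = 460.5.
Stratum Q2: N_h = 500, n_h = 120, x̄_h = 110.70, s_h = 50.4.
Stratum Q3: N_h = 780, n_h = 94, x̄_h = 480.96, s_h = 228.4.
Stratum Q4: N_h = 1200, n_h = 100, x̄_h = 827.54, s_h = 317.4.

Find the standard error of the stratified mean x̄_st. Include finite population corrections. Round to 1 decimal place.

V̂(x̄_st) = Σ W_h² (1 − n_h/N_h) s_h²/n_h, with W_h = N_h/N and N = 3300:
  stratum Q1: (820/3300)²·(1 − 117/820)·460.5²/117 = 95.9433
  stratum Q2: (500/3300)²·(1 − 120/500)·50.4²/120 = 0.369322
  stratum Q3: (780/3300)²·(1 − 94/780)·228.4²/94 = 27.2681
  stratum Q4: (1200/3300)²·(1 − 100/1200)·317.4²/100 = 122.112
V̂(x̄_st) = 245.693
SE(x̄_st) = √245.693 = 15.6746

SE(x̄_st) ≈ 15.7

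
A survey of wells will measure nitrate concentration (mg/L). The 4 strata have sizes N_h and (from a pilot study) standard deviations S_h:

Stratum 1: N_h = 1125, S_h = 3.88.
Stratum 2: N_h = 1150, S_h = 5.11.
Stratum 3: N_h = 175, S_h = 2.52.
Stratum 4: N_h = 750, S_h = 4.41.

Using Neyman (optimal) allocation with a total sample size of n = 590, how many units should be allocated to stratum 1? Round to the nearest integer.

Neyman allocation: n_h = n · N_h S_h / Σ N_i S_i, with n = 590.
  stratum 1: N_h·S_h = 1125·3.88 = 4365.00
  stratum 2: N_h·S_h = 1150·5.11 = 5876.50
  stratum 3: N_h·S_h = 175·2.52 = 441.00
  stratum 4: N_h·S_h = 750·4.41 = 3307.50
Σ N_h S_h = 13990.00
n for stratum 1 = 590·4365.00/13990.00 = 184.085 → 184

184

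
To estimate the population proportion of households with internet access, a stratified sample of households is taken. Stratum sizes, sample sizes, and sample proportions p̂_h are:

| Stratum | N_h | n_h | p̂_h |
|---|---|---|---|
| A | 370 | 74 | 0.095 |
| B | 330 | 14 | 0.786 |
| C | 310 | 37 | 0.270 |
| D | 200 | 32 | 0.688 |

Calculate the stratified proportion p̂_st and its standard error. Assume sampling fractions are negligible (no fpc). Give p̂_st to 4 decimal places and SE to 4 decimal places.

N = 1210; stratum weights W_h = N_h/N.
p̂_st = Σ W_h p̂_h = (370·0.095 + 330·0.786 + 310·0.270 + 200·0.688)/1210 = 0.42631
V̂(p̂_st) = Σ W_h² p̂_h(1−p̂_h)/(n_h−1):
  stratum A: (370/1210)²·0.095·0.905/73 = 0.000110124
  stratum B: (330/1210)²·0.786·0.214/13 = 0.000962388
  stratum C: (310/1210)²·0.270·0.730/36 = 0.000359366
  stratum D: (200/1210)²·0.688·0.312/31 = 0.000189178
V̂(p̂_st) = 0.00162106; SE = √V̂ = 0.0402623

p̂_st ≈ 0.4263, SE ≈ 0.0403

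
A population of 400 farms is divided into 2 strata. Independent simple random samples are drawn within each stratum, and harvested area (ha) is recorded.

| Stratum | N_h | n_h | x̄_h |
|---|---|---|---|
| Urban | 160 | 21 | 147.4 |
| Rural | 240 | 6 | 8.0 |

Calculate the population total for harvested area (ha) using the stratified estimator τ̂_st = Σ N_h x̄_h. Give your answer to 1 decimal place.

τ̂_st ≈ 25504.0

τ̂_st = Σ N_h x̄_h = 160·147.4 + 240·8.0 = 25504.0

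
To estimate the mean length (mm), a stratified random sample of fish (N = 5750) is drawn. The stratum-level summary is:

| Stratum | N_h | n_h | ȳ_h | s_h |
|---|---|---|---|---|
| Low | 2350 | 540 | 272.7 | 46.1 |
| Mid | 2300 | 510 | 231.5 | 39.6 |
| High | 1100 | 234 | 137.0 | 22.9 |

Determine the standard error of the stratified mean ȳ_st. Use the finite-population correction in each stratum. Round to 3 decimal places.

V̂(ȳ_st) = Σ W_h² (1 − n_h/N_h) s_h²/n_h, with W_h = N_h/N and N = 5750:
  stratum Low: (2350/5750)²·(1 − 540/2350)·46.1²/540 = 0.506313
  stratum Mid: (2300/5750)²·(1 − 510/2300)·39.6²/510 = 0.382882
  stratum High: (1100/5750)²·(1 − 234/1100)·22.9²/234 = 0.0645699
V̂(ȳ_st) = 0.953765
SE(ȳ_st) = √0.953765 = 0.976609

SE(ȳ_st) ≈ 0.977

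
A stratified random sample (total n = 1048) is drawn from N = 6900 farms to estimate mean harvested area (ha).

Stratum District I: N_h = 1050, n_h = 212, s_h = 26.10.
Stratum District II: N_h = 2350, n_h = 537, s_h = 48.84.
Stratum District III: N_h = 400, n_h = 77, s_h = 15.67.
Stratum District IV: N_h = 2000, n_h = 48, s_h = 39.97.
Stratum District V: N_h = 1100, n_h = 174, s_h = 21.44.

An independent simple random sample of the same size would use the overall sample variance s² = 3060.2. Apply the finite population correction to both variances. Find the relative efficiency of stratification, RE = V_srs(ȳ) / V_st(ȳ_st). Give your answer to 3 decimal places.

V̂(ȳ_st) = Σ W_h² (1 − n_h/N_h) s_h²/n_h, with W_h = N_h/N and N = 6900:
  stratum District I: (1050/6900)²·(1 − 212/1050)·26.10²/212 = 0.0593855
  stratum District II: (2350/6900)²·(1 − 537/2350)·48.84²/537 = 0.397507
  stratum District III: (400/6900)²·(1 − 77/400)·15.67²/77 = 0.00865389
  stratum District IV: (2000/6900)²·(1 − 48/2000)·39.97²/48 = 2.72922
  stratum District V: (1100/6900)²·(1 − 174/1100)·21.44²/174 = 0.0565205
V_st = 3.25129
V_srs = (1 − 1048/6900)·3060.2/1048 = 2.47653
Relative efficiency = V_srs / V_st = 2.47653/3.25129 = 0.7617

RE ≈ 0.762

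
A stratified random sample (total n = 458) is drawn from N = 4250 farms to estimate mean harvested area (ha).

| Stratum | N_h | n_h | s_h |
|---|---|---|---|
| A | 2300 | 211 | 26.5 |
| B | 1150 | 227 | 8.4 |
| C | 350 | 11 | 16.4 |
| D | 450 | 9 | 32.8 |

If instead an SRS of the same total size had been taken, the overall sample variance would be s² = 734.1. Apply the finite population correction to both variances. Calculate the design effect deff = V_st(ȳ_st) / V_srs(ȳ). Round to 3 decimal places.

V̂(ȳ_st) = Σ W_h² (1 − n_h/N_h) s_h²/n_h, with W_h = N_h/N and N = 4250:
  stratum A: (2300/4250)²·(1 − 211/2300)·26.5²/211 = 0.885315
  stratum B: (1150/4250)²·(1 − 227/1150)·8.4²/227 = 0.0182665
  stratum C: (350/4250)²·(1 − 11/350)·16.4²/11 = 0.160615
  stratum D: (450/4250)²·(1 − 9/450)·32.8²/9 = 1.31334
V_st = 2.37754
V_srs = (1 − 458/4250)·734.1/458 = 1.43011
deff = V_st / V_srs = 2.37754/1.43011 = 1.6625

deff ≈ 1.662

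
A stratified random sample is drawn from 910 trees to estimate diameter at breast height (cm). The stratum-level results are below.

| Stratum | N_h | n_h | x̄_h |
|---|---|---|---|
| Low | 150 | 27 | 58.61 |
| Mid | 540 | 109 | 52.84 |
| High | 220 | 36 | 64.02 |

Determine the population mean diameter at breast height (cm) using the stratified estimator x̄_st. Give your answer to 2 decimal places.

x̄_st ≈ 56.49

N = Σ N_h = 910. Stratum weights W_h = N_h/N.
x̄_st = (150·58.61 + 540·52.84 + 220·64.02) / 910 = 56.4940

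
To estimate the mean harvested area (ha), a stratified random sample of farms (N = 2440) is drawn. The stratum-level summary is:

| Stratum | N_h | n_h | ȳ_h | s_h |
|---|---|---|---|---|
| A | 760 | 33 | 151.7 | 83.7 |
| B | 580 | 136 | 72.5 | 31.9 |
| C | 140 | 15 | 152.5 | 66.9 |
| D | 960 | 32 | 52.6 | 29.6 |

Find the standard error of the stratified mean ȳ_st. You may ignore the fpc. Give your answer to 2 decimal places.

SE(ȳ_st) ≈ 5.12

V̂(ȳ_st) = Σ W_h² s_h²/n_h, with W_h = N_h/N and N = 2440:
  stratum A: (760/2440)²·83.7²/33 = 20.5961
  stratum B: (580/2440)²·31.9²/136 = 0.422784
  stratum C: (140/2440)²·66.9²/15 = 0.982285
  stratum D: (960/2440)²·29.6²/32 = 4.23834
V̂(ȳ_st) = 26.2395
SE(ȳ_st) = √26.2395 = 5.12245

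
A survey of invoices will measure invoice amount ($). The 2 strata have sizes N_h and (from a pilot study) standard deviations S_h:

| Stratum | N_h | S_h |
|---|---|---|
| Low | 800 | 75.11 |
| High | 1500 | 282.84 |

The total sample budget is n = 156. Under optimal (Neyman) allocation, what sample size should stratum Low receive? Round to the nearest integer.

19

Neyman allocation: n_h = n · N_h S_h / Σ N_i S_i, with n = 156.
  stratum Low: N_h·S_h = 800·75.11 = 60088.00
  stratum High: N_h·S_h = 1500·282.84 = 424260.00
Σ N_h S_h = 484348.00
n for stratum Low = 156·60088.00/484348.00 = 19.353 → 19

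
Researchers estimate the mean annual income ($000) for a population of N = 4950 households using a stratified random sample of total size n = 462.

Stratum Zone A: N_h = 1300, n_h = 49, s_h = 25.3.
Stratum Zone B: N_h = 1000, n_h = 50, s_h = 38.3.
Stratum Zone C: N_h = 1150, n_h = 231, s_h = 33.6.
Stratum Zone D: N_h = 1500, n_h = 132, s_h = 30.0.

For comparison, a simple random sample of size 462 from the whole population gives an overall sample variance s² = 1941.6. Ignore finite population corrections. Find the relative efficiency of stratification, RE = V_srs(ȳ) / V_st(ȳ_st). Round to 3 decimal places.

V̂(ȳ_st) = Σ W_h² s_h²/n_h, with W_h = N_h/N and N = 4950:
  stratum Zone A: (1300/4950)²·25.3²/49 = 0.900993
  stratum Zone B: (1000/4950)²·38.3²/50 = 1.19734
  stratum Zone C: (1150/4950)²·33.6²/231 = 0.263786
  stratum Zone D: (1500/4950)²·30.0²/132 = 0.626096
V_st = 2.98821
V_srs = s²/n = 1941.6/462 = 4.2026
Relative efficiency = V_srs / V_st = 4.2026/2.98821 = 1.4064

RE ≈ 1.406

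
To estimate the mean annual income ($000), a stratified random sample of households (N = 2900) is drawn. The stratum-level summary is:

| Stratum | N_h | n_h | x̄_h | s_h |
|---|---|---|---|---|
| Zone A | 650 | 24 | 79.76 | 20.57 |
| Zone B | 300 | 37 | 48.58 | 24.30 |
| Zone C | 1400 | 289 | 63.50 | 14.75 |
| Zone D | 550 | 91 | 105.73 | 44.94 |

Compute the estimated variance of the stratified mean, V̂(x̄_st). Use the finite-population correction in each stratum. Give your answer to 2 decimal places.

V̂(x̄_st) ≈ 1.81

V̂(x̄_st) = Σ W_h² (1 − n_h/N_h) s_h²/n_h, with W_h = N_h/N and N = 2900:
  stratum Zone A: (650/2900)²·(1 − 24/650)·20.57²/24 = 0.853
  stratum Zone B: (300/2900)²·(1 − 37/300)·24.30²/37 = 0.149724
  stratum Zone C: (1400/2900)²·(1 − 289/1400)·14.75²/289 = 0.13923
  stratum Zone D: (550/2900)²·(1 − 91/550)·44.94²/91 = 0.666199
V̂(x̄_st) = 1.80815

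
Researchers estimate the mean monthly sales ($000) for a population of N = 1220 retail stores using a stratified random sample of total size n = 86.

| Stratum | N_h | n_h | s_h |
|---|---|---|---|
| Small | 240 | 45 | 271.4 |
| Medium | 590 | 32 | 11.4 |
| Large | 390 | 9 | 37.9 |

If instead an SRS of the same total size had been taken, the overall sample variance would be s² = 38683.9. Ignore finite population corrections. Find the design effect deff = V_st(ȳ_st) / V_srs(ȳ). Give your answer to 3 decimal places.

deff ≈ 0.179

V̂(ȳ_st) = Σ W_h² s_h²/n_h, with W_h = N_h/N and N = 1220:
  stratum Small: (240/1220)²·271.4²/45 = 63.3447
  stratum Medium: (590/1220)²·11.4²/32 = 0.949826
  stratum Large: (390/1220)²·37.9²/9 = 16.3097
V_st = 80.6042
V_srs = s²/n = 38683.9/86 = 449.813
deff = V_st / V_srs = 80.6042/449.813 = 0.1792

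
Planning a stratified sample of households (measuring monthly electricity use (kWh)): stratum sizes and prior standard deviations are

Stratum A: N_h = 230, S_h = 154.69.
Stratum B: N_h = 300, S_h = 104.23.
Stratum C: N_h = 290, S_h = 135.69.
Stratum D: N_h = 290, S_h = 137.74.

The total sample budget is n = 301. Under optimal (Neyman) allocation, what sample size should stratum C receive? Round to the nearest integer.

Neyman allocation: n_h = n · N_h S_h / Σ N_i S_i, with n = 301.
  stratum A: N_h·S_h = 230·154.69 = 35578.70
  stratum B: N_h·S_h = 300·104.23 = 31269.00
  stratum C: N_h·S_h = 290·135.69 = 39350.10
  stratum D: N_h·S_h = 290·137.74 = 39944.60
Σ N_h S_h = 146142.40
n for stratum C = 301·39350.10/146142.40 = 81.047 → 81

81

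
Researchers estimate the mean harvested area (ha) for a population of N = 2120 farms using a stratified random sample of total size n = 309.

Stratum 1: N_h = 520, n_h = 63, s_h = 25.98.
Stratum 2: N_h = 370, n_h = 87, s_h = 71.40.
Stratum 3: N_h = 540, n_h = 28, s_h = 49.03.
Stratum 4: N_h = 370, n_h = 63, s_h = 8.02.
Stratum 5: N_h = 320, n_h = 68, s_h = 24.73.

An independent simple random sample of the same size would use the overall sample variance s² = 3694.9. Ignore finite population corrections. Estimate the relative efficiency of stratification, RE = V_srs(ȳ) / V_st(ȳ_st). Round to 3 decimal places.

RE ≈ 1.452

V̂(ȳ_st) = Σ W_h² s_h²/n_h, with W_h = N_h/N and N = 2120:
  stratum 1: (520/2120)²·25.98²/63 = 0.644574
  stratum 2: (370/2120)²·71.40²/87 = 1.78488
  stratum 3: (540/2120)²·49.03²/28 = 5.57034
  stratum 4: (370/2120)²·8.02²/63 = 0.0310985
  stratum 5: (320/2120)²·24.73²/68 = 0.204912
V_st = 8.2358
V_srs = s²/n = 3694.9/309 = 11.9576
Relative efficiency = V_srs / V_st = 11.9576/8.2358 = 1.4519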